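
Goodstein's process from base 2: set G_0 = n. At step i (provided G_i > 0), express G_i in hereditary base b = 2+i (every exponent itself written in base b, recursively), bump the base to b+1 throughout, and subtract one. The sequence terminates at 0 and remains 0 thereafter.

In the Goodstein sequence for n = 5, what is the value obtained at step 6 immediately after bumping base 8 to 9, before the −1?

G_0=5  [base 2] 2^2 + 1  →[2↦3]→  3^3 + 1 = 28  −1 ⇒ G_1=27
G_1=27  [base 3] 3^3  →[3↦4]→  4^4 = 256  −1 ⇒ G_2=255
G_2=255  [base 4] 3·4^3 + 3·4^2 + 3·4 + 3  →[4↦5]→  3·5^3 + 3·5^2 + 3·5 + 3 = 468  −1 ⇒ G_3=467
G_3=467  [base 5] 3·5^3 + 3·5^2 + 3·5 + 2  →[5↦6]→  3·6^3 + 3·6^2 + 3·6 + 2 = 776  −1 ⇒ G_4=775
G_4=775  [base 6] 3·6^3 + 3·6^2 + 3·6 + 1  →[6↦7]→  3·7^3 + 3·7^2 + 3·7 + 1 = 1198  −1 ⇒ G_5=1197
G_5=1197  [base 7] 3·7^3 + 3·7^2 + 3·7  →[7↦8]→  3·8^3 + 3·8^2 + 3·8 = 1752  −1 ⇒ G_6=1751
G_6=1751  [base 8] 3·8^3 + 3·8^2 + 2·8 + 7  →[8↦9]→  3·9^3 + 3·9^2 + 2·9 + 7 = 2455  −1 ⇒ G_7=2454

2455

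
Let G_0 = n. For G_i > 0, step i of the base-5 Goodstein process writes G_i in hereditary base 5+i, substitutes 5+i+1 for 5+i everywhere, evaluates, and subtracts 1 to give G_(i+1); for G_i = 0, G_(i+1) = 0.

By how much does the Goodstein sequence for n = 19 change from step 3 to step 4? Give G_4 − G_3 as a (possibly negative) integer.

2

i=0: 19 = 3·5 + 4 (b=5); 5→6: 3·6 + 4 = 22; 22−1 = 21
i=1: 21 = 3·6 + 3 (b=6); 6→7: 3·7 + 3 = 24; 24−1 = 23
i=2: 23 = 3·7 + 2 (b=7); 7→8: 3·8 + 2 = 26; 26−1 = 25
i=3: 25 = 3·8 + 1 (b=8); 8→9: 3·9 + 1 = 28; 28−1 = 27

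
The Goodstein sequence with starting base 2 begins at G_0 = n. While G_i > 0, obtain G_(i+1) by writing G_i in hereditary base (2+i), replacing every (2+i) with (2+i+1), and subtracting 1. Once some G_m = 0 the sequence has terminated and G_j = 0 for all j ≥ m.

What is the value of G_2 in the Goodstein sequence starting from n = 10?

(0) 10|_2 = 2^(2 + 1) + 2 ↦ 3^(3 + 1) + 3|_3 = 84 ⇒ 83
(1) 83|_3 = 3^(3 + 1) + 2 ↦ 4^(4 + 1) + 2|_4 = 1026 ⇒ 1025
(2) 1025|_4 = 4^(4 + 1) + 1 ↦ 5^(5 + 1) + 1|_5 = 15626 ⇒ 15625

1025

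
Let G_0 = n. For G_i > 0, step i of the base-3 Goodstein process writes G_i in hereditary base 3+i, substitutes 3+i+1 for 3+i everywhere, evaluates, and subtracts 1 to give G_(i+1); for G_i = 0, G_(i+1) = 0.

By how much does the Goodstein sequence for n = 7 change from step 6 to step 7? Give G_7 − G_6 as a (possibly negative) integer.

step 0: 7 = 2·3 + 1; sub 4 for 3: 2·4 + 1; = 9; G_1 = 9−1 = 8
step 1: 8 = 2·4; sub 5 for 4: 2·5; = 10; G_2 = 10−1 = 9
step 2: 9 = 5 + 4; sub 6 for 5: 6 + 4; = 10; G_3 = 10−1 = 9
step 3: 9 = 6 + 3; sub 7 for 6: 7 + 3; = 10; G_4 = 10−1 = 9
step 4: 9 = 7 + 2; sub 8 for 7: 8 + 2; = 10; G_5 = 10−1 = 9
step 5: 9 = 8 + 1; sub 9 for 8: 9 + 1; = 10; G_6 = 10−1 = 9
step 6: 9 = 9; sub 10 for 9: 10; = 10; G_7 = 10−1 = 9

0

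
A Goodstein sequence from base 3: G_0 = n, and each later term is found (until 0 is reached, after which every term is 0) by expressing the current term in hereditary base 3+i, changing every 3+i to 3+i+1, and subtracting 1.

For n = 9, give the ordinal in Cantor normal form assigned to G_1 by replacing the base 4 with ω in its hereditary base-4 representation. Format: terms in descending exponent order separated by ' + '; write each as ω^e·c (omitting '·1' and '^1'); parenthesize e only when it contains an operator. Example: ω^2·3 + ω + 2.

ω·3 + 3

9 —HB3→ 3^2 —bump→ 4^2 = 16 —(−1)→ 15
15 —HB4→ 3·4 + 3 —bump→ 3·5 + 3 = 18 —(−1)→ 17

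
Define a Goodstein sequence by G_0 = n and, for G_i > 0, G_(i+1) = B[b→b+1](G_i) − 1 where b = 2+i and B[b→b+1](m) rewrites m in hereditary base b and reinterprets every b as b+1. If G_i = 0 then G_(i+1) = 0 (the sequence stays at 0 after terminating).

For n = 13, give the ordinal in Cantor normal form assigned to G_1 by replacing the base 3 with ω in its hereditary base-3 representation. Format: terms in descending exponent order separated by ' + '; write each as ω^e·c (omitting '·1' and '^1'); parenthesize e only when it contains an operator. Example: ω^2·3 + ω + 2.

ω^(ω + 1) + ω^ω

step 0: 13 = 2^(2 + 1) + 2^2 + 1; sub 3 for 2: 3^(3 + 1) + 3^3 + 1; = 109; G_1 = 109−1 = 108
step 1: 108 = 3^(3 + 1) + 3^3; sub 4 for 3: 4^(4 + 1) + 4^4; = 1280; G_2 = 1280−1 = 1279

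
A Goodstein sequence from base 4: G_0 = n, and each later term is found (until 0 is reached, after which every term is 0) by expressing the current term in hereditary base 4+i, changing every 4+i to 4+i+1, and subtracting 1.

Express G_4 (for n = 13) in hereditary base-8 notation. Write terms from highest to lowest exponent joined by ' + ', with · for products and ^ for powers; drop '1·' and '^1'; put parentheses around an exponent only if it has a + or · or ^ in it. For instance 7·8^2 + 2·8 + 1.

base 4: 13 = 3·4 + 1; at 5: 3·5 + 1 = 16; next = 15
base 5: 15 = 3·5; at 6: 3·6 = 18; next = 17
base 6: 17 = 2·6 + 5; at 7: 2·7 + 5 = 19; next = 18
base 7: 18 = 2·7 + 4; at 8: 2·8 + 4 = 20; next = 19
base 8: 19 = 2·8 + 3; at 9: 2·9 + 3 = 21; next = 20

2·8 + 3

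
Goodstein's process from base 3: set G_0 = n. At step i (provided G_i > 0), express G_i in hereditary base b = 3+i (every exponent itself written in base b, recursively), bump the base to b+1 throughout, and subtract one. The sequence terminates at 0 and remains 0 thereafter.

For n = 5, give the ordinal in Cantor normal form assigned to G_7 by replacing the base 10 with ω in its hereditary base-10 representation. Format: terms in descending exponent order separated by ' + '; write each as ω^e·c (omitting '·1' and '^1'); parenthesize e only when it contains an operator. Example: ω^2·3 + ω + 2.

[0] 5 ≡ 3 + 2 (base 3). Lift 4: 6. −1: 5.
[1] 5 ≡ 4 + 1 (base 4). Lift 5: 6. −1: 5.
[2] 5 ≡ 5 (base 5). Lift 6: 6. −1: 5.
[3] 5 ≡ 5 (base 6). Lift 7: 5. −1: 4.
[4] 4 ≡ 4 (base 7). Lift 8: 4. −1: 3.
[5] 3 ≡ 3 (base 8). Lift 9: 3. −1: 2.
[6] 2 ≡ 2 (base 9). Lift 10: 2. −1: 1.
[7] 1 ≡ 1 (base 10). Lift 11: 1. −1: 0.

1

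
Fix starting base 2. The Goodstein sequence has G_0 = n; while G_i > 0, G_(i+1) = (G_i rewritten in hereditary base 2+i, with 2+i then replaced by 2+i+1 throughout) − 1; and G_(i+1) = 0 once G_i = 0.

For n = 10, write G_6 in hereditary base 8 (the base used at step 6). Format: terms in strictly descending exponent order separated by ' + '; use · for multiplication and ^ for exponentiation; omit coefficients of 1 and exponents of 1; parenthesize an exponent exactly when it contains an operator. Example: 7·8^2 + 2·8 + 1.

5·8^8 + 5·8^5 + 5·8^4 + 5·8^3 + 5·8^2 + 5·8 + 3

[0] 10 ≡ 2^(2 + 1) + 2 (base 2). Lift 3: 84. −1: 83.
[1] 83 ≡ 3^(3 + 1) + 2 (base 3). Lift 4: 1026. −1: 1025.
[2] 1025 ≡ 4^(4 + 1) + 1 (base 4). Lift 5: 15626. −1: 15625.
[3] 15625 ≡ 5^(5 + 1) (base 5). Lift 6: 279936. −1: 279935.
[4] 279935 ≡ 5·6^6 + 5·6^5 + 5·6^4 + 5·6^3 + 5·6^2 + 5·6 + 5 (base 6). Lift 7: 4215755. −1: 4215754.
[5] 4215754 ≡ 5·7^7 + 5·7^5 + 5·7^4 + 5·7^3 + 5·7^2 + 5·7 + 4 (base 7). Lift 8: 84073324. −1: 84073323.
[6] 84073323 ≡ 5·8^8 + 5·8^5 + 5·8^4 + 5·8^3 + 5·8^2 + 5·8 + 3 (base 8). Lift 9: 1937434593. −1: 1937434592.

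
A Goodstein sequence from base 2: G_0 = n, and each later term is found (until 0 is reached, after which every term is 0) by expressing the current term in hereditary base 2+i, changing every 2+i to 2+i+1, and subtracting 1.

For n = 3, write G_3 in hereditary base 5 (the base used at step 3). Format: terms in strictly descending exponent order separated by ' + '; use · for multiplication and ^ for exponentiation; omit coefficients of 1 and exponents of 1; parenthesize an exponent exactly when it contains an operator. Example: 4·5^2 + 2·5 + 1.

3 —HB2→ 2 + 1 —bump→ 3 + 1 = 4 —(−1)→ 3
3 —HB3→ 3 —bump→ 4 = 4 —(−1)→ 3
3 —HB4→ 3 —bump→ 3 = 3 —(−1)→ 2
2 —HB5→ 2 —bump→ 2 = 2 —(−1)→ 1

2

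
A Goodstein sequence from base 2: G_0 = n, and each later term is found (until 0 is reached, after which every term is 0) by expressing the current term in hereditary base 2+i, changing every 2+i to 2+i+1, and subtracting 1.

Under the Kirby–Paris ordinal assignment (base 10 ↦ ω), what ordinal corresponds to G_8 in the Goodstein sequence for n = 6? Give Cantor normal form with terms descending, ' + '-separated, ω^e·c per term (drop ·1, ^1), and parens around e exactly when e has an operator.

6 —HB2→ 2^2 + 2 —bump→ 3^3 + 3 = 30 —(−1)→ 29
29 —HB3→ 3^3 + 2 —bump→ 4^4 + 2 = 258 —(−1)→ 257
257 —HB4→ 4^4 + 1 —bump→ 5^5 + 1 = 3126 —(−1)→ 3125
3125 —HB5→ 5^5 —bump→ 6^6 = 46656 —(−1)→ 46655
46655 —HB6→ 5·6^5 + 5·6^4 + 5·6^3 + 5·6^2 + 5·6 + 5 —bump→ 5·7^5 + 5·7^4 + 5·7^3 + 5·7^2 + 5·7 + 5 = 98040 —(−1)→ 98039
98039 —HB7→ 5·7^5 + 5·7^4 + 5·7^3 + 5·7^2 + 5·7 + 4 —bump→ 5·8^5 + 5·8^4 + 5·8^3 + 5·8^2 + 5·8 + 4 = 187244 —(−1)→ 187243
187243 —HB8→ 5·8^5 + 5·8^4 + 5·8^3 + 5·8^2 + 5·8 + 3 —bump→ 5·9^5 + 5·9^4 + 5·9^3 + 5·9^2 + 5·9 + 3 = 332148 —(−1)→ 332147
332147 —HB9→ 5·9^5 + 5·9^4 + 5·9^3 + 5·9^2 + 5·9 + 2 —bump→ 5·10^5 + 5·10^4 + 5·10^3 + 5·10^2 + 5·10 + 2 = 555552 —(−1)→ 555551

ω^5·5 + ω^4·5 + ω^3·5 + ω^2·5 + ω·5 + 1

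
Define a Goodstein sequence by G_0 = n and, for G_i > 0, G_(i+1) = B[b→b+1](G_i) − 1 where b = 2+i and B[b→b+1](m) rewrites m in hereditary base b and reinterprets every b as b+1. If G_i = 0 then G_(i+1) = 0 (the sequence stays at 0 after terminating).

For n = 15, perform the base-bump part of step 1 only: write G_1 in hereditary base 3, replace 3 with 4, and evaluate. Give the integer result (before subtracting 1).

1284

15 —HB2→ 2^(2 + 1) + 2^2 + 2 + 1 —bump→ 3^(3 + 1) + 3^3 + 3 + 1 = 112 —(−1)→ 111
111 —HB3→ 3^(3 + 1) + 3^3 + 3 —bump→ 4^(4 + 1) + 4^4 + 4 = 1284 —(−1)→ 1283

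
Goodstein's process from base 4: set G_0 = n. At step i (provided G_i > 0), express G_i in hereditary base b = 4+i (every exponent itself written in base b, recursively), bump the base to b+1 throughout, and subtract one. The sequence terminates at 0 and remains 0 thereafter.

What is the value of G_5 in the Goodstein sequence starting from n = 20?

81

i=0: 20 = 4^2 + 4 (b=4); 4→5: 5^2 + 5 = 30; 30−1 = 29
i=1: 29 = 5^2 + 4 (b=5); 5→6: 6^2 + 4 = 40; 40−1 = 39
i=2: 39 = 6^2 + 3 (b=6); 6→7: 7^2 + 3 = 52; 52−1 = 51
i=3: 51 = 7^2 + 2 (b=7); 7→8: 8^2 + 2 = 66; 66−1 = 65
i=4: 65 = 8^2 + 1 (b=8); 8→9: 9^2 + 1 = 82; 82−1 = 81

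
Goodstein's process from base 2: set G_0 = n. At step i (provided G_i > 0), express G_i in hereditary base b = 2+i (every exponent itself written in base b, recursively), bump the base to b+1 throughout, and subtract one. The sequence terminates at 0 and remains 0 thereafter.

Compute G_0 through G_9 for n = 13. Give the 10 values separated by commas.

i=0: 13 = 2^(2 + 1) + 2^2 + 1 (b=2); 2→3: 3^(3 + 1) + 3^3 + 1 = 109; 109−1 = 108
i=1: 108 = 3^(3 + 1) + 3^3 (b=3); 3→4: 4^(4 + 1) + 4^4 = 1280; 1280−1 = 1279
i=2: 1279 = 4^(4 + 1) + 3·4^3 + 3·4^2 + 3·4 + 3 (b=4); 4→5: 5^(5 + 1) + 3·5^3 + 3·5^2 + 3·5 + 3 = 16093; 16093−1 = 16092
i=3: 16092 = 5^(5 + 1) + 3·5^3 + 3·5^2 + 3·5 + 2 (b=5); 5→6: 6^(6 + 1) + 3·6^3 + 3·6^2 + 3·6 + 2 = 280712; 280712−1 = 280711
i=4: 280711 = 6^(6 + 1) + 3·6^3 + 3·6^2 + 3·6 + 1 (b=6); 6→7: 7^(7 + 1) + 3·7^3 + 3·7^2 + 3·7 + 1 = 5765999; 5765999−1 = 5765998
i=5: 5765998 = 7^(7 + 1) + 3·7^3 + 3·7^2 + 3·7 (b=7); 7→8: 8^(8 + 1) + 3·8^3 + 3·8^2 + 3·8 = 134219480; 134219480−1 = 134219479
i=6: 134219479 = 8^(8 + 1) + 3·8^3 + 3·8^2 + 2·8 + 7 (b=8); 8→9: 9^(9 + 1) + 3·9^3 + 3·9^2 + 2·9 + 7 = 3486786856; 3486786856−1 = 3486786855
i=7: 3486786855 = 9^(9 + 1) + 3·9^3 + 3·9^2 + 2·9 + 6 (b=9); 9→10: 10^(10 + 1) + 3·10^3 + 3·10^2 + 2·10 + 6 = 100000003326; 100000003326−1 = 100000003325
i=8: 100000003325 = 10^(10 + 1) + 3·10^3 + 3·10^2 + 2·10 + 5 (b=10); 10→11: 11^(11 + 1) + 3·11^3 + 3·11^2 + 2·11 + 5 = 3138428381104; 3138428381104−1 = 3138428381103

13, 108, 1279, 16092, 280711, 5765998, 134219479, 3486786855, 100000003325, 3138428381103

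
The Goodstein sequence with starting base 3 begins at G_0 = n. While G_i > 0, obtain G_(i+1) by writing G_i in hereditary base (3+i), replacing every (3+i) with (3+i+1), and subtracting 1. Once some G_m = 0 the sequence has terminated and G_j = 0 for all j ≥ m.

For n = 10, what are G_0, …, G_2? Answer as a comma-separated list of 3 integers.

10, 16, 24

step 0: 10 = 3^2 + 1; sub 4 for 3: 4^2 + 1; = 17; G_1 = 17−1 = 16
step 1: 16 = 4^2; sub 5 for 4: 5^2; = 25; G_2 = 25−1 = 24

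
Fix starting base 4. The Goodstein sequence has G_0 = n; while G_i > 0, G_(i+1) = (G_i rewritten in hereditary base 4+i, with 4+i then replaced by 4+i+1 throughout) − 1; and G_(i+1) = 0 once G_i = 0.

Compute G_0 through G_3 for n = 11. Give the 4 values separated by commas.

11, 12, 13, 14

[0] 11 ≡ 2·4 + 3 (base 4). Lift 5: 13. −1: 12.
[1] 12 ≡ 2·5 + 2 (base 5). Lift 6: 14. −1: 13.
[2] 13 ≡ 2·6 + 1 (base 6). Lift 7: 15. −1: 14.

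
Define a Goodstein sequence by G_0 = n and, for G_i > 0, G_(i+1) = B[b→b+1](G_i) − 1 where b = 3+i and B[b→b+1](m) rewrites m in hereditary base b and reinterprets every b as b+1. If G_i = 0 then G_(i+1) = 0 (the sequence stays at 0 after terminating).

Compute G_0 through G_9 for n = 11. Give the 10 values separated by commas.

G_0=11  [base 3] 3^2 + 2  →[3↦4]→  4^2 + 2 = 18  −1 ⇒ G_1=17
G_1=17  [base 4] 4^2 + 1  →[4↦5]→  5^2 + 1 = 26  −1 ⇒ G_2=25
G_2=25  [base 5] 5^2  →[5↦6]→  6^2 = 36  −1 ⇒ G_3=35
G_3=35  [base 6] 5·6 + 5  →[6↦7]→  5·7 + 5 = 40  −1 ⇒ G_4=39
G_4=39  [base 7] 5·7 + 4  →[7↦8]→  5·8 + 4 = 44  −1 ⇒ G_5=43
G_5=43  [base 8] 5·8 + 3  →[8↦9]→  5·9 + 3 = 48  −1 ⇒ G_6=47
G_6=47  [base 9] 5·9 + 2  →[9↦10]→  5·10 + 2 = 52  −1 ⇒ G_7=51
G_7=51  [base 10] 5·10 + 1  →[10↦11]→  5·11 + 1 = 56  −1 ⇒ G_8=55
G_8=55  [base 11] 5·11  →[11↦12]→  5·12 = 60  −1 ⇒ G_9=59

11, 17, 25, 35, 39, 43, 47, 51, 55, 59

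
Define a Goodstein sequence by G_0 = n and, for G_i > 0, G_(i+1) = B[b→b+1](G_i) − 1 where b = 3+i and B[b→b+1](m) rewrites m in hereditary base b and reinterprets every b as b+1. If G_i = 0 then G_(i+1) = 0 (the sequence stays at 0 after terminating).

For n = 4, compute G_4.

G_0 = 4. HB_3(4) = 3 + 1. Bump = 5. G_1 = 4.
G_1 = 4. HB_4(4) = 4. Bump = 5. G_2 = 4.
G_2 = 4. HB_5(4) = 4. Bump = 4. G_3 = 3.
G_3 = 3. HB_6(3) = 3. Bump = 3. G_4 = 2.
G_4 = 2. HB_7(2) = 2. Bump = 2. G_5 = 1.

2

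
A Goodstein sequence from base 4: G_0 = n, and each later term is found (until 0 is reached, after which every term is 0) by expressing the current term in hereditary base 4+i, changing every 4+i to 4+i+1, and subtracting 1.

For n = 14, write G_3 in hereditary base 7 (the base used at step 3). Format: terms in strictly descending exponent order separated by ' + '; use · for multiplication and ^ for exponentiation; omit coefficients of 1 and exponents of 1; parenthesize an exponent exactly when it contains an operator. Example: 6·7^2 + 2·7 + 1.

2·7 + 6

i=0: 14 = 3·4 + 2 (b=4); 4→5: 3·5 + 2 = 17; 17−1 = 16
i=1: 16 = 3·5 + 1 (b=5); 5→6: 3·6 + 1 = 19; 19−1 = 18
i=2: 18 = 3·6 (b=6); 6→7: 3·7 = 21; 21−1 = 20
i=3: 20 = 2·7 + 6 (b=7); 7→8: 2·8 + 6 = 22; 22−1 = 21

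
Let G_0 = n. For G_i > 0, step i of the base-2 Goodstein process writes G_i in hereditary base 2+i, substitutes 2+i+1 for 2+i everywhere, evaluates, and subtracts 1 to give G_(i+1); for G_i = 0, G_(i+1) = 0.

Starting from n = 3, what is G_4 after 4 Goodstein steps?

1

[0] 3 ≡ 2 + 1 (base 2). Lift 3: 4. −1: 3.
[1] 3 ≡ 3 (base 3). Lift 4: 4. −1: 3.
[2] 3 ≡ 3 (base 4). Lift 5: 3. −1: 2.
[3] 2 ≡ 2 (base 5). Lift 6: 2. −1: 1.
[4] 1 ≡ 1 (base 6). Lift 7: 1. −1: 0.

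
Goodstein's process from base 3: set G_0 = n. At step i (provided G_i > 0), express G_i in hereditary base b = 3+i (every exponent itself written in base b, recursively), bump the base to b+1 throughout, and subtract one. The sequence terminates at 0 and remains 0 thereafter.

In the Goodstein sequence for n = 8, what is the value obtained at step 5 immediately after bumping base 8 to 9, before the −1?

12

(0) 8|_3 = 2·3 + 2 ↦ 2·4 + 2|_4 = 10 ⇒ 9
(1) 9|_4 = 2·4 + 1 ↦ 2·5 + 1|_5 = 11 ⇒ 10
(2) 10|_5 = 2·5 ↦ 2·6|_6 = 12 ⇒ 11
(3) 11|_6 = 6 + 5 ↦ 7 + 5|_7 = 12 ⇒ 11
(4) 11|_7 = 7 + 4 ↦ 8 + 4|_8 = 12 ⇒ 11
(5) 11|_8 = 8 + 3 ↦ 9 + 3|_9 = 12 ⇒ 11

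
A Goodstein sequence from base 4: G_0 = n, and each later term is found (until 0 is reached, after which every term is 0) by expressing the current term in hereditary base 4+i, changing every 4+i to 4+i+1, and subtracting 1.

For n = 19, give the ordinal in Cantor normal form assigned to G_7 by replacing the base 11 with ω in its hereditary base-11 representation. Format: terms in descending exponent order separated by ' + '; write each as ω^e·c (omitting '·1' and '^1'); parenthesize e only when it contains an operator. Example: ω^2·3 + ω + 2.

G_0 = 19. HB_4(19) = 4^2 + 3. Bump = 28. G_1 = 27.
G_1 = 27. HB_5(27) = 5^2 + 2. Bump = 38. G_2 = 37.
G_2 = 37. HB_6(37) = 6^2 + 1. Bump = 50. G_3 = 49.
G_3 = 49. HB_7(49) = 7^2. Bump = 64. G_4 = 63.
G_4 = 63. HB_8(63) = 7·8 + 7. Bump = 70. G_5 = 69.
G_5 = 69. HB_9(69) = 7·9 + 6. Bump = 76. G_6 = 75.
G_6 = 75. HB_10(75) = 7·10 + 5. Bump = 82. G_7 = 81.
G_7 = 81. HB_11(81) = 7·11 + 4. Bump = 88. G_8 = 87.

ω·7 + 4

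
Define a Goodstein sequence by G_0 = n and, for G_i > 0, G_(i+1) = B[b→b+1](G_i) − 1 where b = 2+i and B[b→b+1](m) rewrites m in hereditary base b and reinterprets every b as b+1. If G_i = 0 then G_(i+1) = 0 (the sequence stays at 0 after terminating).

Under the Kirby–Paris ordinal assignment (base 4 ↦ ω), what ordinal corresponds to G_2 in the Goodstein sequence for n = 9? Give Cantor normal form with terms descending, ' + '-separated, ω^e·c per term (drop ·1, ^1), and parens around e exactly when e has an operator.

[0] 9 ≡ 2^(2 + 1) + 1 (base 2). Lift 3: 82. −1: 81.
[1] 81 ≡ 3^(3 + 1) (base 3). Lift 4: 1024. −1: 1023.
[2] 1023 ≡ 3·4^4 + 3·4^3 + 3·4^2 + 3·4 + 3 (base 4). Lift 5: 9843. −1: 9842.

ω^ω·3 + ω^3·3 + ω^2·3 + ω·3 + 3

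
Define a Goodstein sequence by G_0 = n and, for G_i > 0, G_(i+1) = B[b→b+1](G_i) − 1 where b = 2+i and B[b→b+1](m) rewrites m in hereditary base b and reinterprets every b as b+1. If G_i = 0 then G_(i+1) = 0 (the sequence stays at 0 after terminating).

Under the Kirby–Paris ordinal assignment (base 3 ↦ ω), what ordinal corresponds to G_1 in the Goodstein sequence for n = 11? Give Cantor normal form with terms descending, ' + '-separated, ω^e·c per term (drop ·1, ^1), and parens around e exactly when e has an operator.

step 0: 11 = 2^(2 + 1) + 2 + 1; sub 3 for 2: 3^(3 + 1) + 3 + 1; = 85; G_1 = 85−1 = 84
step 1: 84 = 3^(3 + 1) + 3; sub 4 for 3: 4^(4 + 1) + 4; = 1028; G_2 = 1028−1 = 1027

ω^(ω + 1) + ω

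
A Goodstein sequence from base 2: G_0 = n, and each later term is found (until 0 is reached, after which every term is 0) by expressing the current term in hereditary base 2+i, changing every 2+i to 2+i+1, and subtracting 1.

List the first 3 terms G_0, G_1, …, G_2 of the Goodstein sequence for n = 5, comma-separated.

5, 27, 255

base 2: 5 = 2^2 + 1; at 3: 3^3 + 1 = 28; next = 27
base 3: 27 = 3^3; at 4: 4^4 = 256; next = 255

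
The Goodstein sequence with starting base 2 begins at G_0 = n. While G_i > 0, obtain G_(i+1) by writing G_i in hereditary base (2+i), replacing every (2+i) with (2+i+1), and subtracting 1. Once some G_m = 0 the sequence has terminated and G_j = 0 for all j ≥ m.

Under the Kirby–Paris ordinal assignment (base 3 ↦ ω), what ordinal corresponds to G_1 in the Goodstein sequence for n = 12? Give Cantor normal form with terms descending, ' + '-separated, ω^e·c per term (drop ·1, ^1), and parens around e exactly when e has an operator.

ω^(ω + 1) + ω^2·2 + ω·2 + 2

[0] 12 ≡ 2^(2 + 1) + 2^2 (base 2). Lift 3: 108. −1: 107.
[1] 107 ≡ 3^(3 + 1) + 2·3^2 + 2·3 + 2 (base 3). Lift 4: 1066. −1: 1065.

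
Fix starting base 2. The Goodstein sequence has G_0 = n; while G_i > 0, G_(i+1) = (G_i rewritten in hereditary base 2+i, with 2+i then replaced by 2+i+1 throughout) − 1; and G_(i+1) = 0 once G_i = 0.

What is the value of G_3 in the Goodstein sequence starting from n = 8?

8 —HB2→ 2^(2 + 1) —bump→ 3^(3 + 1) = 81 —(−1)→ 80
80 —HB3→ 2·3^3 + 2·3^2 + 2·3 + 2 —bump→ 2·4^4 + 2·4^2 + 2·4 + 2 = 554 —(−1)→ 553
553 —HB4→ 2·4^4 + 2·4^2 + 2·4 + 1 —bump→ 2·5^5 + 2·5^2 + 2·5 + 1 = 6311 —(−1)→ 6310
6310 —HB5→ 2·5^5 + 2·5^2 + 2·5 —bump→ 2·6^6 + 2·6^2 + 2·6 = 93396 —(−1)→ 93395

6310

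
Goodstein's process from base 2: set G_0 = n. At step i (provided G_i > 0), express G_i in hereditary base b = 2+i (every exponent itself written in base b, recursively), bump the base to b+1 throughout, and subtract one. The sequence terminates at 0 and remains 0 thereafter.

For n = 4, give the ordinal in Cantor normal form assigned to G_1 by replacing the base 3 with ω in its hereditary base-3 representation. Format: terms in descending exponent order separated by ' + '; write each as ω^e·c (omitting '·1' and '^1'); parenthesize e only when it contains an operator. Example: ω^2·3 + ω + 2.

ω^2·2 + ω·2 + 2

G_0 = 4. HB_2(4) = 2^2. Bump = 27. G_1 = 26.
G_1 = 26. HB_3(26) = 2·3^2 + 2·3 + 2. Bump = 42. G_2 = 41.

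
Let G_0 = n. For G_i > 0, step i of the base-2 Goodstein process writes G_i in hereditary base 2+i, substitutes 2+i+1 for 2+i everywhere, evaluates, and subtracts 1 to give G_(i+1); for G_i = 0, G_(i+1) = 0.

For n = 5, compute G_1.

(0) 5|_2 = 2^2 + 1 ↦ 3^3 + 1|_3 = 28 ⇒ 27
(1) 27|_3 = 3^3 ↦ 4^4|_4 = 256 ⇒ 255

27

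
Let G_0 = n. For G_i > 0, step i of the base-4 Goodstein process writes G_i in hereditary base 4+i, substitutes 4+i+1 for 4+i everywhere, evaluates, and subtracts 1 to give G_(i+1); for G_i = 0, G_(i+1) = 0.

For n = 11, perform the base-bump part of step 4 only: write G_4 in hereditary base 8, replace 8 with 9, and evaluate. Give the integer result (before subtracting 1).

16

G_0 = 11. HB_4(11) = 2·4 + 3. Bump = 13. G_1 = 12.
G_1 = 12. HB_5(12) = 2·5 + 2. Bump = 14. G_2 = 13.
G_2 = 13. HB_6(13) = 2·6 + 1. Bump = 15. G_3 = 14.
G_3 = 14. HB_7(14) = 2·7. Bump = 16. G_4 = 15.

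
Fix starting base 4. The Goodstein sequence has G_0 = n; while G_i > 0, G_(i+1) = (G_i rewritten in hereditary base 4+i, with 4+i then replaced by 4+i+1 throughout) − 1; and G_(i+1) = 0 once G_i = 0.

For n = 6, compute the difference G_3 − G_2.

0

6 —HB4→ 4 + 2 —bump→ 5 + 2 = 7 —(−1)→ 6
6 —HB5→ 5 + 1 —bump→ 6 + 1 = 7 —(−1)→ 6
6 —HB6→ 6 —bump→ 7 = 7 —(−1)→ 6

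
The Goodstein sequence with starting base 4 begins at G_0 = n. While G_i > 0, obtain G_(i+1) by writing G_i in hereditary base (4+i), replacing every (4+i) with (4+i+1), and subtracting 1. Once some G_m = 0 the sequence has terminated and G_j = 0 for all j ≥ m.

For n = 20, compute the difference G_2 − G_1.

step 0: 20 = 4^2 + 4; sub 5 for 4: 5^2 + 5; = 30; G_1 = 30−1 = 29
step 1: 29 = 5^2 + 4; sub 6 for 5: 6^2 + 4; = 40; G_2 = 40−1 = 39

10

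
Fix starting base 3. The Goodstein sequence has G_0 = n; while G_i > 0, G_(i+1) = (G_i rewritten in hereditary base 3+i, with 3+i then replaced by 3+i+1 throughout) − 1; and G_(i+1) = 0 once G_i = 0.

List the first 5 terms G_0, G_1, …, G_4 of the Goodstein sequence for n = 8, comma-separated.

8, 9, 10, 11, 11

i=0: 8 = 2·3 + 2 (b=3); 3→4: 2·4 + 2 = 10; 10−1 = 9
i=1: 9 = 2·4 + 1 (b=4); 4→5: 2·5 + 1 = 11; 11−1 = 10
i=2: 10 = 2·5 (b=5); 5→6: 2·6 = 12; 12−1 = 11
i=3: 11 = 6 + 5 (b=6); 6→7: 7 + 5 = 12; 12−1 = 11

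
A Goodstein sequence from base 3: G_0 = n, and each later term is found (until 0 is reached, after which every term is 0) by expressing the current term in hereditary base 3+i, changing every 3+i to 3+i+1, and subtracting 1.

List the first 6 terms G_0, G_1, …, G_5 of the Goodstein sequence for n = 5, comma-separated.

5, 5, 5, 5, 4, 3

[0] 5 ≡ 3 + 2 (base 3). Lift 4: 6. −1: 5.
[1] 5 ≡ 4 + 1 (base 4). Lift 5: 6. −1: 5.
[2] 5 ≡ 5 (base 5). Lift 6: 6. −1: 5.
[3] 5 ≡ 5 (base 6). Lift 7: 5. −1: 4.
[4] 4 ≡ 4 (base 7). Lift 8: 4. −1: 3.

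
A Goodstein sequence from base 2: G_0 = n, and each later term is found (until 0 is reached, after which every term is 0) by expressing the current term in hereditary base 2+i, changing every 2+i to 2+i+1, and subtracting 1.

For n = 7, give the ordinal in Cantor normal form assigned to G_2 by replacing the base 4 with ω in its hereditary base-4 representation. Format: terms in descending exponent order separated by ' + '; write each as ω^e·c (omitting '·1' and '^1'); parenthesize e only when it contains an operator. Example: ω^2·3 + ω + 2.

step 0: 7 = 2^2 + 2 + 1; sub 3 for 2: 3^3 + 3 + 1; = 31; G_1 = 31−1 = 30
step 1: 30 = 3^3 + 3; sub 4 for 3: 4^4 + 4; = 260; G_2 = 260−1 = 259

ω^ω + 3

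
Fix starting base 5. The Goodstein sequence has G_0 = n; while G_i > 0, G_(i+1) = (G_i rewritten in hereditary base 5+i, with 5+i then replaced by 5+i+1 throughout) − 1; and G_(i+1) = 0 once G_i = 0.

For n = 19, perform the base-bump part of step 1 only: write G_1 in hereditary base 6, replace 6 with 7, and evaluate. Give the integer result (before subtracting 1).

24

(0) 19|_5 = 3·5 + 4 ↦ 3·6 + 4|_6 = 22 ⇒ 21
(1) 21|_6 = 3·6 + 3 ↦ 3·7 + 3|_7 = 24 ⇒ 23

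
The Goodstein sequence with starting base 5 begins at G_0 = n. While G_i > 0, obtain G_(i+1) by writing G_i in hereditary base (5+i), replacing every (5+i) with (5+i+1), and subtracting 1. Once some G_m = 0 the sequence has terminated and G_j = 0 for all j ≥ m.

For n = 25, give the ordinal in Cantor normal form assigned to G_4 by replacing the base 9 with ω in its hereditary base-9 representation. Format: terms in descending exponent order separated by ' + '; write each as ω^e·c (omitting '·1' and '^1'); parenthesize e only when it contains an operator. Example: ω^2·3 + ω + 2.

step 0: 25 = 5^2; sub 6 for 5: 6^2; = 36; G_1 = 36−1 = 35
step 1: 35 = 5·6 + 5; sub 7 for 6: 5·7 + 5; = 40; G_2 = 40−1 = 39
step 2: 39 = 5·7 + 4; sub 8 for 7: 5·8 + 4; = 44; G_3 = 44−1 = 43
step 3: 43 = 5·8 + 3; sub 9 for 8: 5·9 + 3; = 48; G_4 = 48−1 = 47
step 4: 47 = 5·9 + 2; sub 10 for 9: 5·10 + 2; = 52; G_5 = 52−1 = 51

ω·5 + 2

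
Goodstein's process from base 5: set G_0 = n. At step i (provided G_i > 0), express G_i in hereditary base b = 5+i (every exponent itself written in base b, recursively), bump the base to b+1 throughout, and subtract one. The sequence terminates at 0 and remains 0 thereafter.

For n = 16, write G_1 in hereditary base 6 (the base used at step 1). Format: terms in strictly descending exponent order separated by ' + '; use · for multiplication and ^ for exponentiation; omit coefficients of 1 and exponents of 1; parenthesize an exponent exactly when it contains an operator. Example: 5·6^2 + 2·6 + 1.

i=0: 16 = 3·5 + 1 (b=5); 5→6: 3·6 + 1 = 19; 19−1 = 18
i=1: 18 = 3·6 (b=6); 6→7: 3·7 = 21; 21−1 = 20

3·6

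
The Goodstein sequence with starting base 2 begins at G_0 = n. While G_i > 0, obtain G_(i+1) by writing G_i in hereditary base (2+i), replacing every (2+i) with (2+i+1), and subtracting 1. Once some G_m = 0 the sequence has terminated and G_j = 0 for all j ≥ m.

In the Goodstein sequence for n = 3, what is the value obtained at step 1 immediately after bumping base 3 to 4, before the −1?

(0) 3|_2 = 2 + 1 ↦ 3 + 1|_3 = 4 ⇒ 3
(1) 3|_3 = 3 ↦ 4|_4 = 4 ⇒ 3

4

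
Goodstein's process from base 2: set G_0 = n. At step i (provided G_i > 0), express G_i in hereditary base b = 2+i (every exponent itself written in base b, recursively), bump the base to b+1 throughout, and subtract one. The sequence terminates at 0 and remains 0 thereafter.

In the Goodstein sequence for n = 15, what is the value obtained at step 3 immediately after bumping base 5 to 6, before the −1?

15 —HB2→ 2^(2 + 1) + 2^2 + 2 + 1 —bump→ 3^(3 + 1) + 3^3 + 3 + 1 = 112 —(−1)→ 111
111 —HB3→ 3^(3 + 1) + 3^3 + 3 —bump→ 4^(4 + 1) + 4^4 + 4 = 1284 —(−1)→ 1283
1283 —HB4→ 4^(4 + 1) + 4^4 + 3 —bump→ 5^(5 + 1) + 5^5 + 3 = 18753 —(−1)→ 18752
18752 —HB5→ 5^(5 + 1) + 5^5 + 2 —bump→ 6^(6 + 1) + 6^6 + 2 = 326594 —(−1)→ 326593

326594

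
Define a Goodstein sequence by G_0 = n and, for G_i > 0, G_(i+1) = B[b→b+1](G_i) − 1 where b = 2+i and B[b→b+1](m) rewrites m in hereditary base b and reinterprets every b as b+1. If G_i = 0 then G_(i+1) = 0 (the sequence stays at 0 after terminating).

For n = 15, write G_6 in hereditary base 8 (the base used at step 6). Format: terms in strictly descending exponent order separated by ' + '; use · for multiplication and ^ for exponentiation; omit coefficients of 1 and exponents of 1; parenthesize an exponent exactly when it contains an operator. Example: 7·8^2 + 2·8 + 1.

8^(8 + 1) + 7·8^7 + 7·8^6 + 7·8^5 + 7·8^4 + 7·8^3 + 7·8^2 + 7·8 + 7

15 —HB2→ 2^(2 + 1) + 2^2 + 2 + 1 —bump→ 3^(3 + 1) + 3^3 + 3 + 1 = 112 —(−1)→ 111
111 —HB3→ 3^(3 + 1) + 3^3 + 3 —bump→ 4^(4 + 1) + 4^4 + 4 = 1284 —(−1)→ 1283
1283 —HB4→ 4^(4 + 1) + 4^4 + 3 —bump→ 5^(5 + 1) + 5^5 + 3 = 18753 —(−1)→ 18752
18752 —HB5→ 5^(5 + 1) + 5^5 + 2 —bump→ 6^(6 + 1) + 6^6 + 2 = 326594 —(−1)→ 326593
326593 —HB6→ 6^(6 + 1) + 6^6 + 1 —bump→ 7^(7 + 1) + 7^7 + 1 = 6588345 —(−1)→ 6588344
6588344 —HB7→ 7^(7 + 1) + 7^7 —bump→ 8^(8 + 1) + 8^8 = 150994944 —(−1)→ 150994943
150994943 —HB8→ 8^(8 + 1) + 7·8^7 + 7·8^6 + 7·8^5 + 7·8^4 + 7·8^3 + 7·8^2 + 7·8 + 7 —bump→ 9^(9 + 1) + 7·9^7 + 7·9^6 + 7·9^5 + 7·9^4 + 7·9^3 + 7·9^2 + 7·9 + 7 = 3524450281 —(−1)→ 3524450280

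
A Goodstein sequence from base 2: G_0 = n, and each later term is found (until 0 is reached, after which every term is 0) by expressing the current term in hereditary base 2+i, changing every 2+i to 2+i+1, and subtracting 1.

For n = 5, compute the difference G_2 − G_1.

[0] 5 ≡ 2^2 + 1 (base 2). Lift 3: 28. −1: 27.
[1] 27 ≡ 3^3 (base 3). Lift 4: 256. −1: 255.

228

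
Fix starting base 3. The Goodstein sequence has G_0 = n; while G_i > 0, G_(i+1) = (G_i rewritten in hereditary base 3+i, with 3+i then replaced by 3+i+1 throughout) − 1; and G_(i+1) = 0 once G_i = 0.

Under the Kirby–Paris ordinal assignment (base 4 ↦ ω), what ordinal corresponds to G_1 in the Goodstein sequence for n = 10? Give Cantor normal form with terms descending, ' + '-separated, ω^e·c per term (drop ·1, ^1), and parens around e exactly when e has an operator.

ω^2

G_0=10  [base 3] 3^2 + 1  →[3↦4]→  4^2 + 1 = 17  −1 ⇒ G_1=16
G_1=16  [base 4] 4^2  →[4↦5]→  5^2 = 25  −1 ⇒ G_2=24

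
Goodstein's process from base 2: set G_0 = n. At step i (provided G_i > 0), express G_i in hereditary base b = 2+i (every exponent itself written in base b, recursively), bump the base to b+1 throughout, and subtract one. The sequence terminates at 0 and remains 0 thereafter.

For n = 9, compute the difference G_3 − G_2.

8819

G_0 = 9. HB_2(9) = 2^(2 + 1) + 1. Bump = 82. G_1 = 81.
G_1 = 81. HB_3(81) = 3^(3 + 1). Bump = 1024. G_2 = 1023.
G_2 = 1023. HB_4(1023) = 3·4^4 + 3·4^3 + 3·4^2 + 3·4 + 3. Bump = 9843. G_3 = 9842.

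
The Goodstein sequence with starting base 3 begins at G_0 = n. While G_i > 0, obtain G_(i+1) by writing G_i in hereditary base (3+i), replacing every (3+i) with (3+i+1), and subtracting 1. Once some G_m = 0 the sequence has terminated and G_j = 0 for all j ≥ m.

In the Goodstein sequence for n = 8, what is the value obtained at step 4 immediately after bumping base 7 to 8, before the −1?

12

G_0=8  [base 3] 2·3 + 2  →[3↦4]→  2·4 + 2 = 10  −1 ⇒ G_1=9
G_1=9  [base 4] 2·4 + 1  →[4↦5]→  2·5 + 1 = 11  −1 ⇒ G_2=10
G_2=10  [base 5] 2·5  →[5↦6]→  2·6 = 12  −1 ⇒ G_3=11
G_3=11  [base 6] 6 + 5  →[6↦7]→  7 + 5 = 12  −1 ⇒ G_4=11
G_4=11  [base 7] 7 + 4  →[7↦8]→  8 + 4 = 12  −1 ⇒ G_5=11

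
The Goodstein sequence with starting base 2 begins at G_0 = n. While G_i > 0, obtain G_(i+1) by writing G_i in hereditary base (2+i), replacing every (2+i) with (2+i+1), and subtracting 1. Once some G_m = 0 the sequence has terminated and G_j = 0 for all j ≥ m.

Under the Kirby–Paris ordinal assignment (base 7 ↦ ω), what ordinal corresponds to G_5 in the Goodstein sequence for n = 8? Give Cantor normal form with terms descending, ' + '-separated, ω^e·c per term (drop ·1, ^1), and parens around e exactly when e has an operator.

ω^ω·2 + ω^2·2 + ω + 4

G_0=8  [base 2] 2^(2 + 1)  →[2↦3]→  3^(3 + 1) = 81  −1 ⇒ G_1=80
G_1=80  [base 3] 2·3^3 + 2·3^2 + 2·3 + 2  →[3↦4]→  2·4^4 + 2·4^2 + 2·4 + 2 = 554  −1 ⇒ G_2=553
G_2=553  [base 4] 2·4^4 + 2·4^2 + 2·4 + 1  →[4↦5]→  2·5^5 + 2·5^2 + 2·5 + 1 = 6311  −1 ⇒ G_3=6310
G_3=6310  [base 5] 2·5^5 + 2·5^2 + 2·5  →[5↦6]→  2·6^6 + 2·6^2 + 2·6 = 93396  −1 ⇒ G_4=93395
G_4=93395  [base 6] 2·6^6 + 2·6^2 + 6 + 5  →[6↦7]→  2·7^7 + 2·7^2 + 7 + 5 = 1647196  −1 ⇒ G_5=1647195
G_5=1647195  [base 7] 2·7^7 + 2·7^2 + 7 + 4  →[7↦8]→  2·8^8 + 2·8^2 + 8 + 4 = 33554572  −1 ⇒ G_6=33554571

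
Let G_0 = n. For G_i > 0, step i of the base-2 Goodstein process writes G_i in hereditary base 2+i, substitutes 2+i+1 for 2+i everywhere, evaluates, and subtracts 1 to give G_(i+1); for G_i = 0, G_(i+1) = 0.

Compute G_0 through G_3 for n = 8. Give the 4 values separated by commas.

8, 80, 553, 6310

i=0: 8 = 2^(2 + 1) (b=2); 2→3: 3^(3 + 1) = 81; 81−1 = 80
i=1: 80 = 2·3^3 + 2·3^2 + 2·3 + 2 (b=3); 3→4: 2·4^4 + 2·4^2 + 2·4 + 2 = 554; 554−1 = 553
i=2: 553 = 2·4^4 + 2·4^2 + 2·4 + 1 (b=4); 4→5: 2·5^5 + 2·5^2 + 2·5 + 1 = 6311; 6311−1 = 6310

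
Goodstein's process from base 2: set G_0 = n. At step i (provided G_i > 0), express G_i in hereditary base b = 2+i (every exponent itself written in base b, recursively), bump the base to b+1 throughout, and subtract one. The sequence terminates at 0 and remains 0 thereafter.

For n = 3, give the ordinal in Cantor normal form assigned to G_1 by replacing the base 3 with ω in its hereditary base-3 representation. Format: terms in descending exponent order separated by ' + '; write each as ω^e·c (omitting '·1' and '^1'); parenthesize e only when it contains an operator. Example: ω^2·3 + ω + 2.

3 —HB2→ 2 + 1 —bump→ 3 + 1 = 4 —(−1)→ 3
3 —HB3→ 3 —bump→ 4 = 4 —(−1)→ 3

ω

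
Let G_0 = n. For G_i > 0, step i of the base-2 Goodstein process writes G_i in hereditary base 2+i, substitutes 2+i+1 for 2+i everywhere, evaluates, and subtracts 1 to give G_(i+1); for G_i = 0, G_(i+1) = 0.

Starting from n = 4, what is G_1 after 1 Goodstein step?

4 —HB2→ 2^2 —bump→ 3^3 = 27 —(−1)→ 26
26 —HB3→ 2·3^2 + 2·3 + 2 —bump→ 2·4^2 + 2·4 + 2 = 42 —(−1)→ 41

26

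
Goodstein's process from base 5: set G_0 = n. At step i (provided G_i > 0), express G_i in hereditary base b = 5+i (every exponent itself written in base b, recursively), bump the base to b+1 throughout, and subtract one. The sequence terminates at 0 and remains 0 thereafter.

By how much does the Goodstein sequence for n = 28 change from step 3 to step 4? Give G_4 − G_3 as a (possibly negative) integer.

16

G_0 = 28. HB_5(28) = 5^2 + 3. Bump = 39. G_1 = 38.
G_1 = 38. HB_6(38) = 6^2 + 2. Bump = 51. G_2 = 50.
G_2 = 50. HB_7(50) = 7^2 + 1. Bump = 65. G_3 = 64.
G_3 = 64. HB_8(64) = 8^2. Bump = 81. G_4 = 80.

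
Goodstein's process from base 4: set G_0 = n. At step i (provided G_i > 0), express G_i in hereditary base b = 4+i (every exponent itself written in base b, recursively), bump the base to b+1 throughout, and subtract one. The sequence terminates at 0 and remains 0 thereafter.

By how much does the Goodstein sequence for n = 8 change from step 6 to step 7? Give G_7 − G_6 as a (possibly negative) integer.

8 —HB4→ 2·4 —bump→ 2·5 = 10 —(−1)→ 9
9 —HB5→ 5 + 4 —bump→ 6 + 4 = 10 —(−1)→ 9
9 —HB6→ 6 + 3 —bump→ 7 + 3 = 10 —(−1)→ 9
9 —HB7→ 7 + 2 —bump→ 8 + 2 = 10 —(−1)→ 9
9 —HB8→ 8 + 1 —bump→ 9 + 1 = 10 —(−1)→ 9
9 —HB9→ 9 —bump→ 10 = 10 —(−1)→ 9
9 —HB10→ 9 —bump→ 9 = 9 —(−1)→ 8

-1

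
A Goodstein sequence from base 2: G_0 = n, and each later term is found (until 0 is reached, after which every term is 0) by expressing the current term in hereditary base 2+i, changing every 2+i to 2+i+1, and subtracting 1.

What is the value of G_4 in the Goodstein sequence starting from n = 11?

base 2: 11 = 2^(2 + 1) + 2 + 1; at 3: 3^(3 + 1) + 3 + 1 = 85; next = 84
base 3: 84 = 3^(3 + 1) + 3; at 4: 4^(4 + 1) + 4 = 1028; next = 1027
base 4: 1027 = 4^(4 + 1) + 3; at 5: 5^(5 + 1) + 3 = 15628; next = 15627
base 5: 15627 = 5^(5 + 1) + 2; at 6: 6^(6 + 1) + 2 = 279938; next = 279937
base 6: 279937 = 6^(6 + 1) + 1; at 7: 7^(7 + 1) + 1 = 5764802; next = 5764801

279937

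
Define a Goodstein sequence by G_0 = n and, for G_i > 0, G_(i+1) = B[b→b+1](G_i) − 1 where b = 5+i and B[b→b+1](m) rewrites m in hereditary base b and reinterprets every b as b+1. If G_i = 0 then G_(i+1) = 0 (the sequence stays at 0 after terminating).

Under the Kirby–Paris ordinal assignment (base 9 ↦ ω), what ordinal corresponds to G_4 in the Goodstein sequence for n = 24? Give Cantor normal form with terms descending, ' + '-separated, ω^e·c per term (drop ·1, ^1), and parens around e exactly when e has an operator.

ω·4

i=0: 24 = 4·5 + 4 (b=5); 5→6: 4·6 + 4 = 28; 28−1 = 27
i=1: 27 = 4·6 + 3 (b=6); 6→7: 4·7 + 3 = 31; 31−1 = 30
i=2: 30 = 4·7 + 2 (b=7); 7→8: 4·8 + 2 = 34; 34−1 = 33
i=3: 33 = 4·8 + 1 (b=8); 8→9: 4·9 + 1 = 37; 37−1 = 36
i=4: 36 = 4·9 (b=9); 9→10: 4·10 = 40; 40−1 = 39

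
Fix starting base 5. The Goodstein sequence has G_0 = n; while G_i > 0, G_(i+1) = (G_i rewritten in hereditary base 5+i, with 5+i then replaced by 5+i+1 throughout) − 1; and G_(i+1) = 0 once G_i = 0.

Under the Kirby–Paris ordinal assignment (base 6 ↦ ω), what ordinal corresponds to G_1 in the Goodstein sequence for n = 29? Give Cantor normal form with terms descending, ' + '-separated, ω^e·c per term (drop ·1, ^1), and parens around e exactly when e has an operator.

ω^2 + 3

(0) 29|_5 = 5^2 + 4 ↦ 6^2 + 4|_6 = 40 ⇒ 39
(1) 39|_6 = 6^2 + 3 ↦ 7^2 + 3|_7 = 52 ⇒ 51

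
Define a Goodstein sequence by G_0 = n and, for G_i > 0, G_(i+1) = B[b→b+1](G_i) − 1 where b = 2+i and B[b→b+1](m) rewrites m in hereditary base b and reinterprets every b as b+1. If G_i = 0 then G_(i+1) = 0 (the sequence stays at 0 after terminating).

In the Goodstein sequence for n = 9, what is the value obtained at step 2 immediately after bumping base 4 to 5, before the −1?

9843

9 —HB2→ 2^(2 + 1) + 1 —bump→ 3^(3 + 1) + 1 = 82 —(−1)→ 81
81 —HB3→ 3^(3 + 1) —bump→ 4^(4 + 1) = 1024 —(−1)→ 1023
1023 —HB4→ 3·4^4 + 3·4^3 + 3·4^2 + 3·4 + 3 —bump→ 3·5^5 + 3·5^3 + 3·5^2 + 3·5 + 3 = 9843 —(−1)→ 9842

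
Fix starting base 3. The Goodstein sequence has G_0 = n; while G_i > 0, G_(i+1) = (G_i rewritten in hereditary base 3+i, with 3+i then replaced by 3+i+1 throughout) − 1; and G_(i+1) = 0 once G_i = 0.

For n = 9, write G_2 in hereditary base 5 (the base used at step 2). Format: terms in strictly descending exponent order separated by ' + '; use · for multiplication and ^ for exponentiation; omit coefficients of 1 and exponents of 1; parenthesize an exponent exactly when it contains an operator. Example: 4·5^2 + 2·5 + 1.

3·5 + 2

G_0=9  [base 3] 3^2  →[3↦4]→  4^2 = 16  −1 ⇒ G_1=15
G_1=15  [base 4] 3·4 + 3  →[4↦5]→  3·5 + 3 = 18  −1 ⇒ G_2=17
G_2=17  [base 5] 3·5 + 2  →[5↦6]→  3·6 + 2 = 20  −1 ⇒ G_3=19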